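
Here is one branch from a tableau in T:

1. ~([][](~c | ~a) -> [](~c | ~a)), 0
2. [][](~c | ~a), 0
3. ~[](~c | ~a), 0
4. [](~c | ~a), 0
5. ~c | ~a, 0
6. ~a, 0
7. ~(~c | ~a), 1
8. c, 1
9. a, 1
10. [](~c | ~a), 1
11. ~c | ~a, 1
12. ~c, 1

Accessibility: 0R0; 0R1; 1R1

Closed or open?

Yes, closed

Both c and ~c appear at 1.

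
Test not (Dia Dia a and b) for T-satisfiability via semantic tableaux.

1. not (Dia Dia a and b), w0
2. not b, w0
Accessibility: w0Rw0

Satisfiable (open branch found)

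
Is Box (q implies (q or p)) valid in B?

Tableau for the negation not Box (q implies (q or p)):
1. not Box (q implies (q or p)), w0
2. not (q implies (q or p)), w1
3. q, w1
4. not (q or p), w1
5. not q, w1
6. not p, w1
Accessibility: w0Rw0, w0Rw1, w1Rw0, w1Rw1
Branch closes: q and not q both at w1.
Every branch of the negation's tableau closes; the branch above is one of them.

Valid in B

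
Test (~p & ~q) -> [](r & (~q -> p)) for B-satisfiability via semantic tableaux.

Satisfiable

1. (~p & ~q) -> [](r & (~q -> p)), w0
2. [](r & (~q -> p)), w0
3. r & (~q -> p), w0
4. r, w0
5. ~q -> p, w0
6. p, w0
Accessibility: w0Rw0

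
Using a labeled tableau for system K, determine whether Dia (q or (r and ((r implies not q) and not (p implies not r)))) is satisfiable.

Satisfiable

1. Dia (q or (r and ((r implies not q) and not (p implies not r)))), w0
2. q or (r and ((r implies not q) and not (p implies not r))), w1   [Dia-rule on 1: fresh world w1, w0Rw1]
3. r and ((r implies not q) and not (p implies not r)), w1   [or-rule on 2 (branches; this branch)]
4. r, w1   [and-rule on 3]
5. (r implies not q) and not (p implies not r), w1   [and-rule on 3]
6. r implies not q, w1   [and-rule on 5]
7. not (p implies not r), w1   [and-rule on 5]
8. p, w1   [neg-implies-rule on 7]
9. not q, w1   [implies-rule on 6 (branches; this branch)]
Accessibility: w0Rw1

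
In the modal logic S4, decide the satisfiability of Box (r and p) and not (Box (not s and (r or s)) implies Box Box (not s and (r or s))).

Unsatisfiable (every branch closes)

1. Box (r and p) and not (Box (not s and (r or s)) implies Box Box (not s and (r or s))), u
2. Box (r and p), u   [and-rule on 1]
3. not (Box (not s and (r or s)) implies Box Box (not s and (r or s))), u   [and-rule on 1]
4. Box (not s and (r or s)), u   [neg-implies-rule on 3]
5. not Box Box (not s and (r or s)), u   [neg-implies-rule on 3]
6. r and p, u   [Box-rule on 2 via uRu]
7. r, u   [and-rule on 6]
8. p, u   [and-rule on 6]
9. not s and (r or s), u   [Box-rule on 4 via uRu]
10. not s, u   [and-rule on 9]
11. r or s, u   [and-rule on 9]
12. not Box (not s and (r or s)), v   [neg-Box-rule on 5: fresh world v, uRv]
13. r and p, v   [Box-rule on 2 via uRv]
14. r, v   [and-rule on 13]
15. p, v   [and-rule on 13]
16. not s and (r or s), v   [Box-rule on 4 via uRv]
17. not s, v   [and-rule on 16]
18. r or s, v   [and-rule on 16]
19. not (not s and (r or s)), w   [neg-Box-rule on 12: fresh world w, vRw]
20. r and p, w   [Box-rule on 2 via uRw]
21. r, w   [and-rule on 20]
22. p, w   [and-rule on 20]
23. not s and (r or s), w   [Box-rule on 4 via uRw]
24. not s, w   [and-rule on 23]
25. r or s, w   [and-rule on 23]
26. not (r or s), w   [neg-and-rule on 19 (branches; this branch)]
27. not r, w   [neg-or-rule on 26]
Accessibility: uRu, uRv, uRw, vRv, vRw, wRw
Branch closes: r and not r both at w.
(One branch shown.) All branches close.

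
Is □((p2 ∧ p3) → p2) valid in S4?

Valid in S4

Tableau for the negation ¬□((p2 ∧ p3) → p2):
1. ¬□((p2 ∧ p3) → p2), 0
2. ¬((p2 ∧ p3) → p2), 1
3. p2 ∧ p3, 1
4. ¬p2, 1
5. p2, 1
6. p3, 1
Accessibility: 0R0, 0R1, 1R1
Branch closes: p2 and ¬p2 both at 1.
Every branch of the negation's tableau closes; the branch above is one of them.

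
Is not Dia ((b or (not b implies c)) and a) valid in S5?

No, not valid

Tableau for the negation Dia ((b or (not b implies c)) and a):
1. Dia ((b or (not b implies c)) and a), w0
2. (b or (not b implies c)) and a, w1
3. b or (not b implies c), w1
4. a, w1
5. not b implies c, w1
6. c, w1
Accessibility: w0Rw0, w0Rw1, w1Rw0, w1Rw1
The negation has an open branch (countermodel exists).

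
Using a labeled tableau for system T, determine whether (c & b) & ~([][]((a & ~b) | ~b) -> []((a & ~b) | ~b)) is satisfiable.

No, unsatisfiable

1. (c & b) & ~([][]((a & ~b) | ~b) -> []((a & ~b) | ~b)), w0
2. c & b, w0   [&-rule on 1]
3. ~([][]((a & ~b) | ~b) -> []((a & ~b) | ~b)), w0   [&-rule on 1]
4. c, w0   [&-rule on 2]
5. b, w0   [&-rule on 2]
6. [][]((a & ~b) | ~b), w0   [~->-rule on 3]
7. ~[]((a & ~b) | ~b), w0   [~->-rule on 3]
8. []((a & ~b) | ~b), w0   [[]-rule on 6 via w0Rw0]
9. (a & ~b) | ~b, w0   [[]-rule on 8 via w0Rw0]
10. a & ~b, w0   [|-rule on 9 (branches; this branch)]
11. a, w0   [&-rule on 10]
12. ~b, w0   [&-rule on 10]
Accessibility: w0Rw0
Branch closes: b and ~b both at w0.
Every branch closes; the branch above is one of them.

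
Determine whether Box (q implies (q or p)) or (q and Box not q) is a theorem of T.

Tableau for the negation not (Box (q implies (q or p)) or (q and Box not q)):
1. not (Box (q implies (q or p)) or (q and Box not q)), u
2. not Box (q implies (q or p)), u
3. not (q and Box not q), u
4. not Box not q, u
5. not (q implies (q or p)), v
6. q, v
7. not (q or p), v
8. not q, v
9. not p, v
Accessibility: uRu, uRv, vRv
Branch closes: q and not q both at v.
All branches of the negation close; one closing branch shown above.

Valid in T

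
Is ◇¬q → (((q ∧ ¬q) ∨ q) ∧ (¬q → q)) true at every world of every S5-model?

Tableau for the negation ¬(◇¬q → (((q ∧ ¬q) ∨ q) ∧ (¬q → q))):
1. ¬(◇¬q → (((q ∧ ¬q) ∨ q) ∧ (¬q → q))), w0
2. ◇¬q, w0
3. ¬(((q ∧ ¬q) ∨ q) ∧ (¬q → q)), w0
4. ¬(¬q → q), w0
5. ¬q, w0
6. ¬q, w1
Accessibility: w0Rw0, w0Rw1, w1Rw0, w1Rw1
The negation has an open branch (countermodel exists).

Invalid (countermodel exists)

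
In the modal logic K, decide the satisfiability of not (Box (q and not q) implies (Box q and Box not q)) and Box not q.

Unsatisfiable (every branch closes)

1. not (Box (q and not q) implies (Box q and Box not q)) and Box not q, u
2. not (Box (q and not q) implies (Box q and Box not q)), u
3. Box not q, u
4. Box (q and not q), u
5. not (Box q and Box not q), u
6. not Box q, u
7. not q, v
8. q and not q, v
9. q, v
Accessibility: uRv
Branch closes: q and not q both at v.
All branches of the tableau close; one closing branch shown above.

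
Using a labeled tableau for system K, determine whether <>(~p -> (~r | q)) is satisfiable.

Satisfiable

1. <>(~p -> (~r | q)), w0
2. ~p -> (~r | q), w1   [<>-rule on 1: fresh world w1, w0Rw1]
3. ~r | q, w1   [->-rule on 2 (branches; this branch)]
4. q, w1   [|-rule on 3 (branches; this branch)]
Accessibility: w0Rw1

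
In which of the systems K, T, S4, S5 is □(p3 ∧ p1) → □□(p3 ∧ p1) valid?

S4, S5

T-tableau for the negation ¬(□(p3 ∧ p1) → □□(p3 ∧ p1)):
1. ¬(□(p3 ∧ p1) → □□(p3 ∧ p1)), 0
2. □(p3 ∧ p1), 0
3. ¬□□(p3 ∧ p1), 0
4. p3 ∧ p1, 0
5. p3, 0
6. p1, 0
7. ¬□(p3 ∧ p1), 1
8. p3 ∧ p1, 1
9. p3, 1
10. p1, 1
11. ¬(p3 ∧ p1), 2
12. ¬p1, 2
Accessibility: 0R0, 0R1, 1R1, 1R2, 2R2
Complete open branch: countermodel on a T-frame, so not valid in T, nor in K (the same frame is also a K-frame).
S4-tableau for the negation ¬(□(p3 ∧ p1) → □□(p3 ∧ p1)):
1. ¬(□(p3 ∧ p1) → □□(p3 ∧ p1)), 0
2. □(p3 ∧ p1), 0
3. ¬□□(p3 ∧ p1), 0
4. p3 ∧ p1, 0
5. p3, 0
6. p1, 0
7. ¬□(p3 ∧ p1), 1
8. p3 ∧ p1, 1
9. p3, 1
10. p1, 1
11. ¬(p3 ∧ p1), 2
12. p3 ∧ p1, 2
13. p3, 2
14. p1, 2
15. ¬p1, 2
Accessibility: 0R0, 0R1, 0R2, 1R1, 1R2, 2R2
Branch closes: p1 and ¬p1 both at 2.
Every branch closes (one shown): valid in S4, hence also in S5 (every theorem of S4 is a theorem of S5).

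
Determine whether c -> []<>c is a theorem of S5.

Tableau for the negation ~(c -> []<>c):
1. ~(c -> []<>c), w0
2. c, w0
3. ~[]<>c, w0
4. ~<>c, w1
5. ~c, w0
Accessibility: w0Rw0, w0Rw1, w1Rw0, w1Rw1
Branch closes: c and ~c both at w0.
Every branch of the negation's tableau closes; the branch above is one of them.

Valid in S5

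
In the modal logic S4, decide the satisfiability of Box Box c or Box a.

Yes, satisfiable

1. Box Box c or Box a, 0
2. Box a, 0   [or-rule on 1 (branches; this branch)]
3. a, 0   [Box-rule on 2 via 0R0]
Accessibility: 0R0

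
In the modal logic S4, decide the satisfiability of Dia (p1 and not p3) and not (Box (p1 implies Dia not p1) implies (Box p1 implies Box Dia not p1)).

1. Dia (p1 and not p3) and not (Box (p1 implies Dia not p1) implies (Box p1 implies Box Dia not p1)), 0
2. Dia (p1 and not p3), 0   [and-rule on 1]
3. not (Box (p1 implies Dia not p1) implies (Box p1 implies Box Dia not p1)), 0   [and-rule on 1]
4. Box (p1 implies Dia not p1), 0   [neg-implies-rule on 3]
5. not (Box p1 implies Box Dia not p1), 0   [neg-implies-rule on 3]
6. Box p1, 0   [neg-implies-rule on 5]
7. not Box Dia not p1, 0   [neg-implies-rule on 5]
8. p1 implies Dia not p1, 0   [Box-rule on 4 via 0R0]
9. p1, 0   [Box-rule on 6 via 0R0]
10. Dia not p1, 0   [implies-rule on 8 (branches; this branch)]
11. p1 and not p3, 1   [Dia-rule on 2: fresh world 1, 0R1]
12. p1, 1   [and-rule on 11]
13. not p3, 1   [and-rule on 11]
14. p1 implies Dia not p1, 1   [Box-rule on 4 via 0R1]
15. Dia not p1, 1   [implies-rule on 14 (branches; this branch)]
16. not Dia not p1, 2   [neg-Box-rule on 7: fresh world 2, 0R2]
17. p1 implies Dia not p1, 2   [Box-rule on 4 via 0R2]
18. p1, 2   [Box-rule on 6 via 0R2]
19. Dia not p1, 2   [implies-rule on 17 (branches; this branch)]
20. not p1, 3   [Dia-rule on 10: fresh world 3, 0R3]
21. p1 implies Dia not p1, 3   [Box-rule on 4 via 0R3]
22. p1, 3   [Box-rule on 6 via 0R3]
Accessibility: 0R0, 0R1, 0R2, 0R3, 1R1, 2R2, 3R3
Branch closes: p1 and not p1 both at 3.
Every branch closes; the branch above is one of them.

Unsatisfiable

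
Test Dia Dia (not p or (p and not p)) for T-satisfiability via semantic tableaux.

Satisfiable

1. Dia Dia (not p or (p and not p)), w0
2. Dia (not p or (p and not p)), w1
3. not p or (p and not p), w2
4. not p, w2
Accessibility: w0Rw0, w0Rw1, w1Rw1, w1Rw2, w2Rw2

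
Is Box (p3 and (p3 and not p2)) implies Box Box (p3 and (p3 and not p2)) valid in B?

Invalid (countermodel exists)

Tableau for the negation not (Box (p3 and (p3 and not p2)) implies Box Box (p3 and (p3 and not p2))):
1. not (Box (p3 and (p3 and not p2)) implies Box Box (p3 and (p3 and not p2))), u
2. Box (p3 and (p3 and not p2)), u
3. not Box Box (p3 and (p3 and not p2)), u
4. p3 and (p3 and not p2), u
5. p3, u
6. p3 and not p2, u
7. not p2, u
8. not Box (p3 and (p3 and not p2)), v
9. p3 and (p3 and not p2), v
10. p3, v
11. p3 and not p2, v
12. not p2, v
13. not (p3 and (p3 and not p2)), w
14. not (p3 and not p2), w
15. p2, w
Accessibility: uRu, uRv, vRu, vRv, vRw, wRv, wRw
The negation has an open branch (countermodel exists).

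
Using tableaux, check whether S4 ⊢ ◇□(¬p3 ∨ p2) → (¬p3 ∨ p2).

Tableau for the negation ¬(◇□(¬p3 ∨ p2) → (¬p3 ∨ p2)):
1. ¬(◇□(¬p3 ∨ p2) → (¬p3 ∨ p2)), 0
2. ◇□(¬p3 ∨ p2), 0   [¬→-rule on 1]
3. ¬(¬p3 ∨ p2), 0   [¬→-rule on 1]
4. p3, 0   [¬∨-rule on 3]
5. ¬p2, 0   [¬∨-rule on 3]
6. □(¬p3 ∨ p2), 1   [◇-rule on 2: fresh world 1, 0R1]
7. ¬p3 ∨ p2, 1   [□-rule on 6 via 1R1]
8. p2, 1   [∨-rule on 7 (branches; this branch)]
Accessibility: 0R0, 0R1, 1R1
The negation has an open branch (countermodel exists).

Not valid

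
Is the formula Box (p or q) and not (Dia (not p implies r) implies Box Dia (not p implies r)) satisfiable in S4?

Yes, satisfiable

1. Box (p or q) and not (Dia (not p implies r) implies Box Dia (not p implies r)), u
2. Box (p or q), u
3. not (Dia (not p implies r) implies Box Dia (not p implies r)), u
4. Dia (not p implies r), u
5. not Box Dia (not p implies r), u
6. p or q, u
7. q, u
8. not p implies r, v
9. p or q, v
10. r, v
11. q, v
12. not Dia (not p implies r), w
13. p or q, w
14. not (not p implies r), w
15. not p, w
16. not r, w
17. q, w
Accessibility: uRu, uRv, uRw, vRv, wRw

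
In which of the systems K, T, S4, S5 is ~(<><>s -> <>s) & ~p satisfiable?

K, T

S4-tableau for the formula:
1. ~(<><>s -> <>s) & ~p, u
2. ~(<><>s -> <>s), u   [&-rule on 1]
3. ~p, u   [&-rule on 1]
4. <><>s, u   [~->-rule on 2]
5. ~<>s, u   [~->-rule on 2]
6. ~s, u   [~<>-rule on 5 via uRu]
7. <>s, v   [<>-rule on 4: fresh world v, uRv]
8. ~s, v   [~<>-rule on 5 via uRv]
9. s, w   [<>-rule on 7: fresh world w, vRw]
10. ~s, w   [~<>-rule on 5 via uRw]
Accessibility: uRu, uRv, uRw, vRv, vRw, wRw
Branch closes: s and ~s both at w.
Every branch closes (one shown): unsatisfiable in S4, hence also in S5 (every S5-frame is an S4-frame).
T-tableau for the formula:
1. ~(<><>s -> <>s) & ~p, u
2. ~(<><>s -> <>s), u   [&-rule on 1]
3. ~p, u   [&-rule on 1]
4. <><>s, u   [~->-rule on 2]
5. ~<>s, u   [~->-rule on 2]
6. ~s, u   [~<>-rule on 5 via uRu]
7. <>s, v   [<>-rule on 4: fresh world v, uRv]
8. ~s, v   [~<>-rule on 5 via uRv]
9. s, w   [<>-rule on 7: fresh world w, vRw]
Accessibility: uRu, uRv, vRv, vRw, wRw
Complete open branch: satisfiable in T, hence also in K (this T-model is also a K-model).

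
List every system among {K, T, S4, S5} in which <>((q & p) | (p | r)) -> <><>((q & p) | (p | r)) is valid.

T, S4, S5

K-tableau for the negation ~(<>((q & p) | (p | r)) -> <><>((q & p) | (p | r))):
1. ~(<>((q & p) | (p | r)) -> <><>((q & p) | (p | r))), u
2. <>((q & p) | (p | r)), u
3. ~<><>((q & p) | (p | r)), u
4. (q & p) | (p | r), v
5. ~<>((q & p) | (p | r)), v
6. p | r, v
7. r, v
Accessibility: uRv
Complete open branch: countermodel on a K-frame, so not valid in K.
T-tableau for the negation ~(<>((q & p) | (p | r)) -> <><>((q & p) | (p | r))):
1. ~(<>((q & p) | (p | r)) -> <><>((q & p) | (p | r))), u
2. <>((q & p) | (p | r)), u
3. ~<><>((q & p) | (p | r)), u
4. ~<>((q & p) | (p | r)), u
5. ~((q & p) | (p | r)), u
6. ~(q & p), u
7. ~(p | r), u
8. ~p, u
9. ~r, u
10. (q & p) | (p | r), v
11. ~<>((q & p) | (p | r)), v
12. ~((q & p) | (p | r)), v
13. ~(q & p), v
14. ~(p | r), v
15. ~p, v
16. ~r, v
17. p | r, v
18. r, v
Accessibility: uRu, uRv, vRv
Branch closes: r and ~r both at v.
Every branch closes (one shown): valid in T, hence also in S4, S5 (every theorem of T is a theorem of S4 and S5).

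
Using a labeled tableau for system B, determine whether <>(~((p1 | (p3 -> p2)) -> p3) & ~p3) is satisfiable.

1. <>(~((p1 | (p3 -> p2)) -> p3) & ~p3), w0
2. ~((p1 | (p3 -> p2)) -> p3) & ~p3, w1
3. ~((p1 | (p3 -> p2)) -> p3), w1
4. ~p3, w1
5. p1 | (p3 -> p2), w1
6. p3 -> p2, w1
7. p2, w1
Accessibility: w0Rw0, w0Rw1, w1Rw0, w1Rw1

Satisfiable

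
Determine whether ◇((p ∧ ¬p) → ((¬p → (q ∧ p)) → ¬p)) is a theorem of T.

Yes, valid

Tableau for the negation ¬◇((p ∧ ¬p) → ((¬p → (q ∧ p)) → ¬p)):
1. ¬◇((p ∧ ¬p) → ((¬p → (q ∧ p)) → ¬p)), w0
2. ¬((p ∧ ¬p) → ((¬p → (q ∧ p)) → ¬p)), w0
3. p ∧ ¬p, w0
4. ¬((¬p → (q ∧ p)) → ¬p), w0
5. p, w0
6. ¬p, w0
Accessibility: w0Rw0
Branch closes: p and ¬p both at w0.
All branches of the negation close; one closing branch shown above.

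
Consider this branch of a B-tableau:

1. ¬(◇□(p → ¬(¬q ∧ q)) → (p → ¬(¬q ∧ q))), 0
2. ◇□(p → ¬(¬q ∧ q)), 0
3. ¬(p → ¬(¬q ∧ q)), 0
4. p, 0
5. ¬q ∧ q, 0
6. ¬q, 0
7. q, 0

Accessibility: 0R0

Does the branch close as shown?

Closed

Both q and ¬q appear at 0.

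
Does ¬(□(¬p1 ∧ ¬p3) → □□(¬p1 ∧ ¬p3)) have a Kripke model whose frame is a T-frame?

1. ¬(□(¬p1 ∧ ¬p3) → □□(¬p1 ∧ ¬p3)), w0
2. □(¬p1 ∧ ¬p3), w0   [¬→-rule on 1]
3. ¬□□(¬p1 ∧ ¬p3), w0   [¬→-rule on 1]
4. ¬p1 ∧ ¬p3, w0   [□-rule on 2 via w0Rw0]
5. ¬p1, w0   [∧-rule on 4]
6. ¬p3, w0   [∧-rule on 4]
7. ¬□(¬p1 ∧ ¬p3), w1   [¬□-rule on 3: fresh world w1, w0Rw1]
8. ¬p1 ∧ ¬p3, w1   [□-rule on 2 via w0Rw1]
9. ¬p1, w1   [∧-rule on 8]
10. ¬p3, w1   [∧-rule on 8]
11. ¬(¬p1 ∧ ¬p3), w2   [¬□-rule on 7: fresh world w2, w1Rw2]
12. p3, w2   [¬∧-rule on 11 (branches; this branch)]
Accessibility: w0Rw0, w0Rw1, w1Rw1, w1Rw2, w2Rw2

Satisfiable (open branch found)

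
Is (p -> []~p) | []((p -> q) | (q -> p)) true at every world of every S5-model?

Tableau for the negation ~((p -> []~p) | []((p -> q) | (q -> p))):
1. ~((p -> []~p) | []((p -> q) | (q -> p))), 0
2. ~(p -> []~p), 0
3. ~[]((p -> q) | (q -> p)), 0
4. p, 0
5. ~[]~p, 0
6. ~((p -> q) | (q -> p)), 1
7. ~(p -> q), 1
8. ~(q -> p), 1
9. p, 1
10. ~q, 1
11. q, 1
12. ~p, 1
Accessibility: 0R0, 0R1, 1R0, 1R1
Branch closes: q and ~q both at 1.
Every branch of the negation's tableau closes; the branch above is one of them.

Valid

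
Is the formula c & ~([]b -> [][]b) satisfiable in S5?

Unsatisfiable (every branch closes)

1. c & ~([]b -> [][]b), 0
2. c, 0
3. ~([]b -> [][]b), 0
4. []b, 0
5. ~[][]b, 0
6. b, 0
7. ~[]b, 1
8. b, 1
9. ~b, 2
10. b, 2
Accessibility: 0R0, 0R1, 0R2, 1R0, 1R1, 1R2, 2R0, 2R1, 2R2
Branch closes: b and ~b both at 2.
Every branch closes; the branch above is one of them.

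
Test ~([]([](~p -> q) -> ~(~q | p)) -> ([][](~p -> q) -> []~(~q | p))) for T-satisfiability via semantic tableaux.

Unsatisfiable

1. ~([]([](~p -> q) -> ~(~q | p)) -> ([][](~p -> q) -> []~(~q | p))), w0
2. []([](~p -> q) -> ~(~q | p)), w0
3. ~([][](~p -> q) -> []~(~q | p)), w0
4. [][](~p -> q), w0
5. ~[]~(~q | p), w0
6. [](~p -> q) -> ~(~q | p), w0
7. [](~p -> q), w0
8. ~p -> q, w0
9. ~[](~p -> q), w0
10. q, w0
11. ~q | p, w1
12. [](~p -> q) -> ~(~q | p), w1
13. [](~p -> q), w1
14. ~p -> q, w1
15. p, w1
16. ~[](~p -> q), w1
17. q, w1
18. ~(~p -> q), w2
19. ~p, w2
20. ~q, w2
21. [](~p -> q) -> ~(~q | p), w2
22. [](~p -> q), w2
23. ~p -> q, w2
24. ~(~q | p), w2
25. q, w2
Accessibility: w0Rw0, w0Rw1, w0Rw2, w1Rw1, w2Rw2
Branch closes: q and ~q both at w2.
All branches of the tableau close; one closing branch shown above.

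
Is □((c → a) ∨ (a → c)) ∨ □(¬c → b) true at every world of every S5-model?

Valid

Tableau for the negation ¬(□((c → a) ∨ (a → c)) ∨ □(¬c → b)):
1. ¬(□((c → a) ∨ (a → c)) ∨ □(¬c → b)), w0
2. ¬□((c → a) ∨ (a → c)), w0   [¬∨-rule on 1]
3. ¬□(¬c → b), w0   [¬∨-rule on 1]
4. ¬((c → a) ∨ (a → c)), w1   [¬□-rule on 2: fresh world w1, w0Rw1]
5. ¬(c → a), w1   [¬∨-rule on 4]
6. ¬(a → c), w1   [¬∨-rule on 4]
7. c, w1   [¬→-rule on 5]
8. ¬a, w1   [¬→-rule on 5]
9. a, w1   [¬→-rule on 6]
10. ¬c, w1   [¬→-rule on 6]
Accessibility: w0Rw0, w0Rw1, w1Rw0, w1Rw1
Branch closes: a and ¬a both at w1.
Every branch of the negation's tableau closes; the branch above is one of them.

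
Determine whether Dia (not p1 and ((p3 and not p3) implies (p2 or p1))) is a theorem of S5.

Not valid

Tableau for the negation not Dia (not p1 and ((p3 and not p3) implies (p2 or p1))):
1. not Dia (not p1 and ((p3 and not p3) implies (p2 or p1))), w0
2. not (not p1 and ((p3 and not p3) implies (p2 or p1))), w0
3. p1, w0
Accessibility: w0Rw0
The negation has an open branch (countermodel exists).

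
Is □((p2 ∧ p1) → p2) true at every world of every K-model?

Valid

Tableau for the negation ¬□((p2 ∧ p1) → p2):
1. ¬□((p2 ∧ p1) → p2), u
2. ¬((p2 ∧ p1) → p2), v
3. p2 ∧ p1, v
4. ¬p2, v
5. p2, v
6. p1, v
Accessibility: uRv
Branch closes: p2 and ¬p2 both at v.
Every branch of the negation's tableau closes; the branch above is one of them.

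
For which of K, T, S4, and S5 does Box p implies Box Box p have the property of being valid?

S4-tableau for the negation not (Box p implies Box Box p):
1. not (Box p implies Box Box p), 0
2. Box p, 0
3. not Box Box p, 0
4. p, 0
5. not Box p, 1
6. p, 1
7. not p, 2
8. p, 2
Accessibility: 0R0, 0R1, 0R2, 1R1, 1R2, 2R2
Branch closes: p and not p both at 2.
Every branch closes (one shown): valid in S4, hence also in S5 (every theorem of S4 is a theorem of S5).
T-tableau for the negation not (Box p implies Box Box p):
1. not (Box p implies Box Box p), 0
2. Box p, 0
3. not Box Box p, 0
4. p, 0
5. not Box p, 1
6. p, 1
7. not p, 2
Accessibility: 0R0, 0R1, 1R1, 1R2, 2R2
Complete open branch: countermodel on a T-frame, so not valid in T, nor in K (the same frame is also a K-frame).

S4, S5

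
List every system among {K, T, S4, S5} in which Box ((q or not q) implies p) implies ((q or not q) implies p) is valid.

T, S4, S5

T-tableau for the negation not (Box ((q or not q) implies p) implies ((q or not q) implies p)):
1. not (Box ((q or not q) implies p) implies ((q or not q) implies p)), w0
2. Box ((q or not q) implies p), w0   [neg-implies-rule on 1]
3. not ((q or not q) implies p), w0   [neg-implies-rule on 1]
4. q or not q, w0   [neg-implies-rule on 3]
5. not p, w0   [neg-implies-rule on 3]
6. (q or not q) implies p, w0   [Box-rule on 2 via w0Rw0]
7. not q, w0   [or-rule on 4 (branches; this branch)]
8. not (q or not q), w0   [implies-rule on 6 (branches; this branch)]
9. q, w0   [neg-or-rule on 8]
Accessibility: w0Rw0
Branch closes: q and not q both at w0.
Every branch closes (one shown): valid in T, hence also in S4, S5 (every theorem of T is a theorem of S4 and S5).
K-tableau for the negation not (Box ((q or not q) implies p) implies ((q or not q) implies p)):
1. not (Box ((q or not q) implies p) implies ((q or not q) implies p)), w0
2. Box ((q or not q) implies p), w0   [neg-implies-rule on 1]
3. not ((q or not q) implies p), w0   [neg-implies-rule on 1]
4. q or not q, w0   [neg-implies-rule on 3]
5. not p, w0   [neg-implies-rule on 3]
6. not q, w0   [or-rule on 4 (branches; this branch)]
Complete open branch: countermodel on a K-frame, so not valid in K.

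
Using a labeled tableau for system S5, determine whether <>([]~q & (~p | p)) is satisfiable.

1. <>([]~q & (~p | p)), 0
2. []~q & (~p | p), 1
3. []~q, 1
4. ~p | p, 1
5. ~q, 0
6. ~q, 1
7. p, 1
Accessibility: 0R0, 0R1, 1R0, 1R1

Satisfiable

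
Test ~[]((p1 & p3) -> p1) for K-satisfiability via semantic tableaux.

No, unsatisfiable

1. ~[]((p1 & p3) -> p1), 0
2. ~((p1 & p3) -> p1), 1
3. p1 & p3, 1
4. ~p1, 1
5. p1, 1
6. p3, 1
Accessibility: 0R1
Branch closes: p1 and ~p1 both at 1.
All branches of the tableau close; one closing branch shown above.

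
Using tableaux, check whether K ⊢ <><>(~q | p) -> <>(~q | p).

Tableau for the negation ~(<><>(~q | p) -> <>(~q | p)):
1. ~(<><>(~q | p) -> <>(~q | p)), 0
2. <><>(~q | p), 0
3. ~<>(~q | p), 0
4. <>(~q | p), 1
5. ~(~q | p), 1
6. q, 1
7. ~p, 1
8. ~q | p, 2
9. p, 2
Accessibility: 0R1, 1R2
The negation has an open branch (countermodel exists).

No, not valid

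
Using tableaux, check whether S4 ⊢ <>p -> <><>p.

Valid in S4

Tableau for the negation ~(<>p -> <><>p):
1. ~(<>p -> <><>p), u
2. <>p, u
3. ~<><>p, u
4. ~<>p, u
5. ~p, u
6. p, v
7. ~<>p, v
8. ~p, v
Accessibility: uRu, uRv, vRv
Branch closes: p and ~p both at v.
All branches of the negation close; one closing branch shown above.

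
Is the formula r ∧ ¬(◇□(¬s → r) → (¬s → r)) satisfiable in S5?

1. r ∧ ¬(◇□(¬s → r) → (¬s → r)), u
2. r, u   [∧-rule on 1]
3. ¬(◇□(¬s → r) → (¬s → r)), u   [∧-rule on 1]
4. ◇□(¬s → r), u   [¬→-rule on 3]
5. ¬(¬s → r), u   [¬→-rule on 3]
6. ¬s, u   [¬→-rule on 5]
7. ¬r, u   [¬→-rule on 5]
Accessibility: uRu
Branch closes: r and ¬r both at u.
(One branch shown.) All branches close.

Unsatisfiable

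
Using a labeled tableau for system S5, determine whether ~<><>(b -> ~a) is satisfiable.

Satisfiable

1. ~<><>(b -> ~a), 0
2. ~<>(b -> ~a), 0   [~<>-rule on 1 via 0R0]
3. ~(b -> ~a), 0   [~<>-rule on 2 via 0R0]
4. b, 0   [~->-rule on 3]
5. a, 0   [~->-rule on 3]
Accessibility: 0R0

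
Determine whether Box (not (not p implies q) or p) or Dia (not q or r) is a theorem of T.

Tableau for the negation not (Box (not (not p implies q) or p) or Dia (not q or r)):
1. not (Box (not (not p implies q) or p) or Dia (not q or r)), 0
2. not Box (not (not p implies q) or p), 0
3. not Dia (not q or r), 0
4. not (not q or r), 0
5. q, 0
6. not r, 0
7. not (not (not p implies q) or p), 1
8. not p implies q, 1
9. not p, 1
10. not (not q or r), 1
11. q, 1
12. not r, 1
Accessibility: 0R0, 0R1, 1R1
The negation has an open branch (countermodel exists).

No, not valid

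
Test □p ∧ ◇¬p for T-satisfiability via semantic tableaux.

Unsatisfiable (every branch closes)

1. □p ∧ ◇¬p, 0
2. □p, 0
3. ◇¬p, 0
4. p, 0
5. ¬p, 1
6. p, 1
Accessibility: 0R0, 0R1, 1R1
Branch closes: p and ¬p both at 1.
All branches of the tableau close; one closing branch shown above.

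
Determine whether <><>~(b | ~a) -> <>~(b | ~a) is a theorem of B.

Tableau for the negation ~(<><>~(b | ~a) -> <>~(b | ~a)):
1. ~(<><>~(b | ~a) -> <>~(b | ~a)), u
2. <><>~(b | ~a), u
3. ~<>~(b | ~a), u
4. b | ~a, u
5. ~a, u
6. <>~(b | ~a), v
7. b | ~a, v
8. ~a, v
9. ~(b | ~a), w
10. ~b, w
11. a, w
Accessibility: uRu, uRv, vRu, vRv, vRw, wRv, wRw
The negation has an open branch (countermodel exists).

Invalid (countermodel exists)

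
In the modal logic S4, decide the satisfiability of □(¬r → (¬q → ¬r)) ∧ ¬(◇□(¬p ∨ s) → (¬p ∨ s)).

1. □(¬r → (¬q → ¬r)) ∧ ¬(◇□(¬p ∨ s) → (¬p ∨ s)), w0
2. □(¬r → (¬q → ¬r)), w0
3. ¬(◇□(¬p ∨ s) → (¬p ∨ s)), w0
4. ◇□(¬p ∨ s), w0
5. ¬(¬p ∨ s), w0
6. p, w0
7. ¬s, w0
8. ¬r → (¬q → ¬r), w0
9. ¬q → ¬r, w0
10. ¬r, w0
11. □(¬p ∨ s), w1
12. ¬r → (¬q → ¬r), w1
13. ¬p ∨ s, w1
14. ¬q → ¬r, w1
15. s, w1
16. ¬r, w1
Accessibility: w0Rw0, w0Rw1, w1Rw1

Satisfiable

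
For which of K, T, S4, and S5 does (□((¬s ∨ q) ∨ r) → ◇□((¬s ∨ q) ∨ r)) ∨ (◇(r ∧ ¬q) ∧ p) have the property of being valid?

T, S4, S5

K-tableau for the negation ¬((□((¬s ∨ q) ∨ r) → ◇□((¬s ∨ q) ∨ r)) ∨ (◇(r ∧ ¬q) ∧ p)):
1. ¬((□((¬s ∨ q) ∨ r) → ◇□((¬s ∨ q) ∨ r)) ∨ (◇(r ∧ ¬q) ∧ p)), u
2. ¬(□((¬s ∨ q) ∨ r) → ◇□((¬s ∨ q) ∨ r)), u   [¬∨-rule on 1]
3. ¬(◇(r ∧ ¬q) ∧ p), u   [¬∨-rule on 1]
4. □((¬s ∨ q) ∨ r), u   [¬→-rule on 2]
5. ¬◇□((¬s ∨ q) ∨ r), u   [¬→-rule on 2]
6. ¬p, u   [¬∧-rule on 3 (branches; this branch)]
Complete open branch: countermodel on a K-frame, so not valid in K.
T-tableau for the negation ¬((□((¬s ∨ q) ∨ r) → ◇□((¬s ∨ q) ∨ r)) ∨ (◇(r ∧ ¬q) ∧ p)):
1. ¬((□((¬s ∨ q) ∨ r) → ◇□((¬s ∨ q) ∨ r)) ∨ (◇(r ∧ ¬q) ∧ p)), u
2. ¬(□((¬s ∨ q) ∨ r) → ◇□((¬s ∨ q) ∨ r)), u   [¬∨-rule on 1]
3. ¬(◇(r ∧ ¬q) ∧ p), u   [¬∨-rule on 1]
4. □((¬s ∨ q) ∨ r), u   [¬→-rule on 2]
5. ¬◇□((¬s ∨ q) ∨ r), u   [¬→-rule on 2]
6. (¬s ∨ q) ∨ r, u   [□-rule on 4 via uRu]
7. ¬□((¬s ∨ q) ∨ r), u   [¬◇-rule on 5 via uRu]
8. ¬◇(r ∧ ¬q), u   [¬∧-rule on 3 (branches; this branch)]
9. ¬(r ∧ ¬q), u   [¬◇-rule on 8 via uRu]
10. ¬s ∨ q, u   [∨-rule on 6 (branches; this branch)]
11. q, u   [¬∧-rule on 9 (branches; this branch)]
12. ¬((¬s ∨ q) ∨ r), v   [¬□-rule on 7: fresh world v, uRv]
13. ¬(¬s ∨ q), v   [¬∨-rule on 12]
14. ¬r, v   [¬∨-rule on 12]
15. s, v   [¬∨-rule on 13]
16. ¬q, v   [¬∨-rule on 13]
17. (¬s ∨ q) ∨ r, v   [□-rule on 4 via uRv]
18. ¬□((¬s ∨ q) ∨ r), v   [¬◇-rule on 5 via uRv]
19. ¬(r ∧ ¬q), v   [¬◇-rule on 8 via uRv]
20. ¬s ∨ q, v   [∨-rule on 17 (branches; this branch)]
21. q, v   [∨-rule on 20 (branches; this branch)]
Accessibility: uRu, uRv, vRv
Branch closes: q and ¬q both at v.
Every branch closes (one shown): valid in T, hence also in S4, S5 (every theorem of T is a theorem of S4 and S5).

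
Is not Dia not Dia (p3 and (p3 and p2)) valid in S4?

Tableau for the negation Dia not Dia (p3 and (p3 and p2)):
1. Dia not Dia (p3 and (p3 and p2)), w0
2. not Dia (p3 and (p3 and p2)), w1
3. not (p3 and (p3 and p2)), w1
4. not (p3 and p2), w1
5. not p2, w1
Accessibility: w0Rw0, w0Rw1, w1Rw1
The negation has an open branch (countermodel exists).

No, not valid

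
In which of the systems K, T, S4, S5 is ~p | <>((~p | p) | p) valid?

T-tableau for the negation ~(~p | <>((~p | p) | p)):
1. ~(~p | <>((~p | p) | p)), w0
2. p, w0   [~|-rule on 1]
3. ~<>((~p | p) | p), w0   [~|-rule on 1]
4. ~((~p | p) | p), w0   [~<>-rule on 3 via w0Rw0]
5. ~(~p | p), w0   [~|-rule on 4]
6. ~p, w0   [~|-rule on 4]
Accessibility: w0Rw0
Branch closes: p and ~p both at w0.
Every branch closes (one shown): valid in T, hence also in S4, S5 (every theorem of T is a theorem of S4 and S5).
K-tableau for the negation ~(~p | <>((~p | p) | p)):
1. ~(~p | <>((~p | p) | p)), w0
2. p, w0   [~|-rule on 1]
3. ~<>((~p | p) | p), w0   [~|-rule on 1]
Complete open branch: countermodel on a K-frame, so not valid in K.

T, S4, S5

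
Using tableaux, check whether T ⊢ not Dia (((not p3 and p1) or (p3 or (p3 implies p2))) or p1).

Tableau for the negation Dia (((not p3 and p1) or (p3 or (p3 implies p2))) or p1):
1. Dia (((not p3 and p1) or (p3 or (p3 implies p2))) or p1), 0
2. ((not p3 and p1) or (p3 or (p3 implies p2))) or p1, 1   [Dia-rule on 1: fresh world 1, 0R1]
3. p1, 1   [or-rule on 2 (branches; this branch)]
Accessibility: 0R0, 0R1, 1R1
The negation has an open branch (countermodel exists).

No, not valid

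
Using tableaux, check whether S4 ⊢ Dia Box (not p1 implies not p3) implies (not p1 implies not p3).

Invalid (countermodel exists)

Tableau for the negation not (Dia Box (not p1 implies not p3) implies (not p1 implies not p3)):
1. not (Dia Box (not p1 implies not p3) implies (not p1 implies not p3)), 0
2. Dia Box (not p1 implies not p3), 0
3. not (not p1 implies not p3), 0
4. not p1, 0
5. p3, 0
6. Box (not p1 implies not p3), 1
7. not p1 implies not p3, 1
8. not p3, 1
Accessibility: 0R0, 0R1, 1R1
The negation has an open branch (countermodel exists).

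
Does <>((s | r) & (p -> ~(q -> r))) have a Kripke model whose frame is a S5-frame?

Satisfiable (open branch found)

1. <>((s | r) & (p -> ~(q -> r))), u
2. (s | r) & (p -> ~(q -> r)), v
3. s | r, v
4. p -> ~(q -> r), v
5. r, v
6. ~p, v
Accessibility: uRu, uRv, vRu, vRv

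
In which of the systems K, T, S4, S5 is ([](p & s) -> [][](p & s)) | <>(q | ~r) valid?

S4, S5

T-tableau for the negation ~(([](p & s) -> [][](p & s)) | <>(q | ~r)):
1. ~(([](p & s) -> [][](p & s)) | <>(q | ~r)), u
2. ~([](p & s) -> [][](p & s)), u   [~|-rule on 1]
3. ~<>(q | ~r), u   [~|-rule on 1]
4. [](p & s), u   [~->-rule on 2]
5. ~[][](p & s), u   [~->-rule on 2]
6. ~(q | ~r), u   [~<>-rule on 3 via uRu]
7. ~q, u   [~|-rule on 6]
8. r, u   [~|-rule on 6]
9. p & s, u   [[]-rule on 4 via uRu]
10. p, u   [&-rule on 9]
11. s, u   [&-rule on 9]
12. ~[](p & s), v   [~[]-rule on 5: fresh world v, uRv]
13. ~(q | ~r), v   [~<>-rule on 3 via uRv]
14. ~q, v   [~|-rule on 13]
15. r, v   [~|-rule on 13]
16. p & s, v   [[]-rule on 4 via uRv]
17. p, v   [&-rule on 16]
18. s, v   [&-rule on 16]
19. ~(p & s), w   [~[]-rule on 12: fresh world w, vRw]
20. ~s, w   [~&-rule on 19 (branches; this branch)]
Accessibility: uRu, uRv, vRv, vRw, wRw
Complete open branch: countermodel on a T-frame, so not valid in T, nor in K (the same frame is also a K-frame).
S4-tableau for the negation ~(([](p & s) -> [][](p & s)) | <>(q | ~r)):
1. ~(([](p & s) -> [][](p & s)) | <>(q | ~r)), u
2. ~([](p & s) -> [][](p & s)), u   [~|-rule on 1]
3. ~<>(q | ~r), u   [~|-rule on 1]
4. [](p & s), u   [~->-rule on 2]
5. ~[][](p & s), u   [~->-rule on 2]
6. ~(q | ~r), u   [~<>-rule on 3 via uRu]
7. ~q, u   [~|-rule on 6]
8. r, u   [~|-rule on 6]
9. p & s, u   [[]-rule on 4 via uRu]
10. p, u   [&-rule on 9]
11. s, u   [&-rule on 9]
12. ~[](p & s), v   [~[]-rule on 5: fresh world v, uRv]
13. ~(q | ~r), v   [~<>-rule on 3 via uRv]
14. ~q, v   [~|-rule on 13]
15. r, v   [~|-rule on 13]
16. p & s, v   [[]-rule on 4 via uRv]
17. p, v   [&-rule on 16]
18. s, v   [&-rule on 16]
19. ~(p & s), w   [~[]-rule on 12: fresh world w, vRw]
20. ~(q | ~r), w   [~<>-rule on 3 via uRw]
21. ~q, w   [~|-rule on 20]
22. r, w   [~|-rule on 20]
23. p & s, w   [[]-rule on 4 via uRw]
24. p, w   [&-rule on 23]
25. s, w   [&-rule on 23]
26. ~s, w   [~&-rule on 19 (branches; this branch)]
Accessibility: uRu, uRv, uRw, vRv, vRw, wRw
Branch closes: s and ~s both at w.
Every branch closes (one shown): valid in S4, hence also in S5 (every theorem of S4 is a theorem of S5).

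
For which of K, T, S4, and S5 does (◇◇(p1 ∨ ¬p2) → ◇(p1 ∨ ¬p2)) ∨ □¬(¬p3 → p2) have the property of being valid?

S4, S5

S4-tableau for the negation ¬((◇◇(p1 ∨ ¬p2) → ◇(p1 ∨ ¬p2)) ∨ □¬(¬p3 → p2)):
1. ¬((◇◇(p1 ∨ ¬p2) → ◇(p1 ∨ ¬p2)) ∨ □¬(¬p3 → p2)), w0
2. ¬(◇◇(p1 ∨ ¬p2) → ◇(p1 ∨ ¬p2)), w0
3. ¬□¬(¬p3 → p2), w0
4. ◇◇(p1 ∨ ¬p2), w0
5. ¬◇(p1 ∨ ¬p2), w0
6. ¬(p1 ∨ ¬p2), w0
7. ¬p1, w0
8. p2, w0
9. ¬p3 → p2, w1
10. ¬(p1 ∨ ¬p2), w1
11. ¬p1, w1
12. p2, w1
13. ◇(p1 ∨ ¬p2), w2
14. ¬(p1 ∨ ¬p2), w2
15. ¬p1, w2
16. p2, w2
17. p1 ∨ ¬p2, w3
18. ¬(p1 ∨ ¬p2), w3
19. ¬p1, w3
20. p2, w3
21. ¬p2, w3
Accessibility: w0Rw0, w0Rw1, w0Rw2, w0Rw3, w1Rw1, w2Rw2, w2Rw3, w3Rw3
Branch closes: p2 and ¬p2 both at w3.
Every branch closes (one shown): valid in S4, hence also in S5 (every theorem of S4 is a theorem of S5).
T-tableau for the negation ¬((◇◇(p1 ∨ ¬p2) → ◇(p1 ∨ ¬p2)) ∨ □¬(¬p3 → p2)):
1. ¬((◇◇(p1 ∨ ¬p2) → ◇(p1 ∨ ¬p2)) ∨ □¬(¬p3 → p2)), w0
2. ¬(◇◇(p1 ∨ ¬p2) → ◇(p1 ∨ ¬p2)), w0
3. ¬□¬(¬p3 → p2), w0
4. ◇◇(p1 ∨ ¬p2), w0
5. ¬◇(p1 ∨ ¬p2), w0
6. ¬(p1 ∨ ¬p2), w0
7. ¬p1, w0
8. p2, w0
9. ¬p3 → p2, w1
10. ¬(p1 ∨ ¬p2), w1
11. ¬p1, w1
12. p2, w1
13. ◇(p1 ∨ ¬p2), w2
14. ¬(p1 ∨ ¬p2), w2
15. ¬p1, w2
16. p2, w2
17. p1 ∨ ¬p2, w3
18. ¬p2, w3
Accessibility: w0Rw0, w0Rw1, w0Rw2, w1Rw1, w2Rw2, w2Rw3, w3Rw3
Complete open branch: countermodel on a T-frame, so not valid in T, nor in K (the same frame is also a K-frame).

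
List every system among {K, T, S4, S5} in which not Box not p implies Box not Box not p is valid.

S5

S5-tableau for the negation not (not Box not p implies Box not Box not p):
1. not (not Box not p implies Box not Box not p), u
2. not Box not p, u   [neg-implies-rule on 1]
3. not Box not Box not p, u   [neg-implies-rule on 1]
4. p, v   [neg-Box-rule on 2: fresh world v, uRv]
5. Box not p, w   [neg-Box-rule on 3: fresh world w, uRw]
6. not p, u   [Box-rule on 5 via wRu]
7. not p, v   [Box-rule on 5 via wRv]
Accessibility: uRu, uRv, uRw, vRu, vRv, vRw, wRu, wRv, wRw
Branch closes: p and not p both at v.
Every branch closes (one shown): valid in S5.
S4-tableau for the negation not (not Box not p implies Box not Box not p):
1. not (not Box not p implies Box not Box not p), u
2. not Box not p, u   [neg-implies-rule on 1]
3. not Box not Box not p, u   [neg-implies-rule on 1]
4. p, v   [neg-Box-rule on 2: fresh world v, uRv]
5. Box not p, w   [neg-Box-rule on 3: fresh world w, uRw]
6. not p, w   [Box-rule on 5 via wRw]
Accessibility: uRu, uRv, uRw, vRv, wRw
Complete open branch: countermodel on an S4-frame, so not valid in S4, nor in K, T (the same frame is also a K-frame and a T-frame).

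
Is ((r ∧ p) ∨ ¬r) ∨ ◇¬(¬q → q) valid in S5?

Not valid

Tableau for the negation ¬(((r ∧ p) ∨ ¬r) ∨ ◇¬(¬q → q)):
1. ¬(((r ∧ p) ∨ ¬r) ∨ ◇¬(¬q → q)), 0
2. ¬((r ∧ p) ∨ ¬r), 0
3. ¬◇¬(¬q → q), 0
4. ¬(r ∧ p), 0
5. r, 0
6. ¬q → q, 0
7. ¬p, 0
8. q, 0
Accessibility: 0R0
The negation has an open branch (countermodel exists).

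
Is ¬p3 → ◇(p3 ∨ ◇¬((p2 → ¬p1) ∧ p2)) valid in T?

No, not valid

Tableau for the negation ¬(¬p3 → ◇(p3 ∨ ◇¬((p2 → ¬p1) ∧ p2))):
1. ¬(¬p3 → ◇(p3 ∨ ◇¬((p2 → ¬p1) ∧ p2))), 0
2. ¬p3, 0   [¬→-rule on 1]
3. ¬◇(p3 ∨ ◇¬((p2 → ¬p1) ∧ p2)), 0   [¬→-rule on 1]
4. ¬(p3 ∨ ◇¬((p2 → ¬p1) ∧ p2)), 0   [¬◇-rule on 3 via 0R0]
5. ¬◇¬((p2 → ¬p1) ∧ p2), 0   [¬∨-rule on 4]
6. (p2 → ¬p1) ∧ p2, 0   [¬◇-rule on 5 via 0R0]
7. p2 → ¬p1, 0   [∧-rule on 6]
8. p2, 0   [∧-rule on 6]
9. ¬p1, 0   [→-rule on 7 (branches; this branch)]
Accessibility: 0R0
The negation has an open branch (countermodel exists).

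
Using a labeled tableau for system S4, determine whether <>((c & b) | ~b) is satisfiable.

1. <>((c & b) | ~b), w0
2. (c & b) | ~b, w1   [<>-rule on 1: fresh world w1, w0Rw1]
3. ~b, w1   [|-rule on 2 (branches; this branch)]
Accessibility: w0Rw0, w0Rw1, w1Rw1

Satisfiable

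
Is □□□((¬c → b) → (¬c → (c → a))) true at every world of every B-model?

Valid

Tableau for the negation ¬□□□((¬c → b) → (¬c → (c → a))):
1. ¬□□□((¬c → b) → (¬c → (c → a))), 0
2. ¬□□((¬c → b) → (¬c → (c → a))), 1
3. ¬□((¬c → b) → (¬c → (c → a))), 2
4. ¬((¬c → b) → (¬c → (c → a))), 3
5. ¬c → b, 3
6. ¬(¬c → (c → a)), 3
7. ¬c, 3
8. ¬(c → a), 3
9. c, 3
10. ¬a, 3
Accessibility: 0R0, 0R1, 1R0, 1R1, 1R2, 2R1, 2R2, 2R3, 3R2, 3R3
Branch closes: c and ¬c both at 3.
All branches of the negation close; one closing branch shown above.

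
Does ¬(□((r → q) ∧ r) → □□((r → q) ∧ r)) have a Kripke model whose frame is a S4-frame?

No, unsatisfiable

1. ¬(□((r → q) ∧ r) → □□((r → q) ∧ r)), 0
2. □((r → q) ∧ r), 0   [¬→-rule on 1]
3. ¬□□((r → q) ∧ r), 0   [¬→-rule on 1]
4. (r → q) ∧ r, 0   [□-rule on 2 via 0R0]
5. r → q, 0   [∧-rule on 4]
6. r, 0   [∧-rule on 4]
7. q, 0   [→-rule on 5 (branches; this branch)]
8. ¬□((r → q) ∧ r), 1   [¬□-rule on 3: fresh world 1, 0R1]
9. (r → q) ∧ r, 1   [□-rule on 2 via 0R1]
10. r → q, 1   [∧-rule on 9]
11. r, 1   [∧-rule on 9]
12. q, 1   [→-rule on 10 (branches; this branch)]
13. ¬((r → q) ∧ r), 2   [¬□-rule on 8: fresh world 2, 1R2]
14. (r → q) ∧ r, 2   [□-rule on 2 via 0R2]
15. r → q, 2   [∧-rule on 14]
16. r, 2   [∧-rule on 14]
17. ¬(r → q), 2   [¬∧-rule on 13 (branches; this branch)]
18. ¬q, 2   [¬→-rule on 17]
19. q, 2   [→-rule on 15 (branches; this branch)]
Accessibility: 0R0, 0R1, 0R2, 1R1, 1R2, 2R2
Branch closes: q and ¬q both at 2.
Every branch closes; the branch above is one of them.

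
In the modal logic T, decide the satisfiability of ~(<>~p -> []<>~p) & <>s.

1. ~(<>~p -> []<>~p) & <>s, w0
2. ~(<>~p -> []<>~p), w0   [&-rule on 1]
3. <>s, w0   [&-rule on 1]
4. <>~p, w0   [~->-rule on 2]
5. ~[]<>~p, w0   [~->-rule on 2]
6. s, w1   [<>-rule on 3: fresh world w1, w0Rw1]
7. ~p, w2   [<>-rule on 4: fresh world w2, w0Rw2]
8. ~<>~p, w3   [~[]-rule on 5: fresh world w3, w0Rw3]
9. p, w3   [~<>-rule on 8 via w3Rw3]
Accessibility: w0Rw0, w0Rw1, w0Rw2, w0Rw3, w1Rw1, w2Rw2, w3Rw3

Satisfiable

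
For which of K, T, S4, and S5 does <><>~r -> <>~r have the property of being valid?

S4, S5

T-tableau for the negation ~(<><>~r -> <>~r):
1. ~(<><>~r -> <>~r), 0
2. <><>~r, 0
3. ~<>~r, 0
4. r, 0
5. <>~r, 1
6. r, 1
7. ~r, 2
Accessibility: 0R0, 0R1, 1R1, 1R2, 2R2
Complete open branch: countermodel on a T-frame, so not valid in T, nor in K (the same frame is also a K-frame).
S4-tableau for the negation ~(<><>~r -> <>~r):
1. ~(<><>~r -> <>~r), 0
2. <><>~r, 0
3. ~<>~r, 0
4. r, 0
5. <>~r, 1
6. r, 1
7. ~r, 2
8. r, 2
Accessibility: 0R0, 0R1, 0R2, 1R1, 1R2, 2R2
Branch closes: r and ~r both at 2.
Every branch closes (one shown): valid in S4, hence also in S5 (every theorem of S4 is a theorem of S5).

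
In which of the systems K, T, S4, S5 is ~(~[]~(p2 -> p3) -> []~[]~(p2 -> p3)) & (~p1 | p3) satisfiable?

K, T, S4

S5-tableau for the formula:
1. ~(~[]~(p2 -> p3) -> []~[]~(p2 -> p3)) & (~p1 | p3), 0
2. ~(~[]~(p2 -> p3) -> []~[]~(p2 -> p3)), 0
3. ~p1 | p3, 0
4. ~[]~(p2 -> p3), 0
5. ~[]~[]~(p2 -> p3), 0
6. ~p1, 0
7. p2 -> p3, 1
8. p3, 1
9. []~(p2 -> p3), 2
10. ~(p2 -> p3), 0
11. p2, 0
12. ~p3, 0
13. ~(p2 -> p3), 1
14. p2, 1
15. ~p3, 1
Accessibility: 0R0, 0R1, 0R2, 1R0, 1R1, 1R2, 2R0, 2R1, 2R2
Branch closes: p3 and ~p3 both at 1.
Every branch closes (one shown): unsatisfiable in S5.
S4-tableau for the formula:
1. ~(~[]~(p2 -> p3) -> []~[]~(p2 -> p3)) & (~p1 | p3), 0
2. ~(~[]~(p2 -> p3) -> []~[]~(p2 -> p3)), 0
3. ~p1 | p3, 0
4. ~[]~(p2 -> p3), 0
5. ~[]~[]~(p2 -> p3), 0
6. p3, 0
7. p2 -> p3, 1
8. p3, 1
9. []~(p2 -> p3), 2
10. ~(p2 -> p3), 2
11. p2, 2
12. ~p3, 2
Accessibility: 0R0, 0R1, 0R2, 1R1, 2R2
Complete open branch: satisfiable in S4, hence also in K, T (this S4-model is also a K-model and a T-model).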